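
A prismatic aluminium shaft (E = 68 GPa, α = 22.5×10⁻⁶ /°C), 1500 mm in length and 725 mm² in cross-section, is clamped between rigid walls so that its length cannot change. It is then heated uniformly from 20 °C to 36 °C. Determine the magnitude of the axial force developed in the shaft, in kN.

P ≈ 17.7 kN (compressive)

With zero net strain, σ = E·αΔT = 68 GPa × 22.5×10⁻⁶ × 16 = 24.48 MPa.
Then P = σA = 24.48 × 725 mm² = 17.75 kN, compressive.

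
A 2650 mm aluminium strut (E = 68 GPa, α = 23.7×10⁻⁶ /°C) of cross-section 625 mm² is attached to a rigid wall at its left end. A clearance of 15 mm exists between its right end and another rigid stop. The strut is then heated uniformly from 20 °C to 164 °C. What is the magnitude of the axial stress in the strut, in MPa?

σ ≈ 0 MPa

Unrestrained expansion: δ_free = αΔT L = 23.7×10⁻⁶ × 144 × 2650 = 9.044 mm.
This is smaller than the 15 mm clearance, so the strut expands freely without reaching the stop — the stress is zero.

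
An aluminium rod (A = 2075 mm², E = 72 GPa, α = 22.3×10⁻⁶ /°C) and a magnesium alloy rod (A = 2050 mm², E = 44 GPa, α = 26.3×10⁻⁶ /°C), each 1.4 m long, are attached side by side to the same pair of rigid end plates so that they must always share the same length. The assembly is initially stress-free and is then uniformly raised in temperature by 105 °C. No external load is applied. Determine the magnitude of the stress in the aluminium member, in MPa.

Both members must finish at the same length. With the larger α, the magnesium alloy tends to over-expand; the plates restrain it, putting the magnesium alloy in compression and the aluminium in tension. With no external load the two internal forces are equal and opposite, magnitude P.
Compatibility of the two members (thermal + elastic change equal): (α₁ − α₂)ΔT = P·[1/(A₁E₁) + 1/(A₂E₂)].
|α₁ − α₂|·ΔT = 4×10⁻⁶ × 105 = 0.00042.
1/(A₁E₁) + 1/(A₂E₂) = 1/(2075×72×10³) + 1/(2050×44×10³) = 1.778×10⁻⁸ N⁻¹.
So P = 0.00042 / 1.778×10⁻⁸ = 23.62 kN.
σ_{aluminium} = P/A₁ = 23620/2075 = 11.38 MPa, tensile.

σ ≈ 11.4 MPa (tensile)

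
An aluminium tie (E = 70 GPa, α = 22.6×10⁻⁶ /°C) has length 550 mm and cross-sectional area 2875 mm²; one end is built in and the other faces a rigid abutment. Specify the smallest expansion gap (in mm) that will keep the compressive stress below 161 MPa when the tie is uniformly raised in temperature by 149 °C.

Free expansion if unrestrained: δ_free = αΔT L = 22.6×10⁻⁶ × 149 × 550 = 1.852 mm.
A stress of 161 MPa corresponds to the wall pushing the tie back by σL/E = 161×550/(70×10³) = 1.265 mm.
The gap must absorb the remainder: g_min = 1.852 − 1.265 = 0.5871 mm.

g ≈ 0.587 mm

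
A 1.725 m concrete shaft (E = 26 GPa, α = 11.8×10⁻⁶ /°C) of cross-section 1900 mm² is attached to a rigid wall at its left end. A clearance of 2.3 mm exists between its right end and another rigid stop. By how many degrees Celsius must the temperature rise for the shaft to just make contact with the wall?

ΔT ≈ 113 °C

Contact occurs when the free expansion equals the gap: αΔT L = 2.3 mm.
ΔT = 2.3 / (11.8×10⁻⁶ × 1725) = 113 °C.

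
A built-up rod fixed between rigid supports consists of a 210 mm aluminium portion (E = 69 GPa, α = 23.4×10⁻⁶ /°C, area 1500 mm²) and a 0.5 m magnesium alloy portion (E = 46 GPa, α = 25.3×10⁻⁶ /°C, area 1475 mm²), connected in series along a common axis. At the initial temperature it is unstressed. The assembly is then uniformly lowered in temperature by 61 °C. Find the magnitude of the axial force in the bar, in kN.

P ≈ 114 kN (tensile)

With the walls removed the bar would change length by δ_free = Σ αᵢΔT Lᵢ = 23.4×10⁻⁶×61×210 + 25.3×10⁻⁶×61×500 = 1.071 mm.
The walls prevent any net length change, so an axial force P (same in every segment) develops. Compatibility: P · Σ Lᵢ/(AᵢEᵢ) = δ_free.
Σ Lᵢ/(AᵢEᵢ) = 210/(1500×69×10³) + 500/(1475×46×10³) = 9.398×10⁻⁶ mm/N.
P = 1.071 / 9.398×10⁻⁶ = 114000 N = 114 kN, tensile.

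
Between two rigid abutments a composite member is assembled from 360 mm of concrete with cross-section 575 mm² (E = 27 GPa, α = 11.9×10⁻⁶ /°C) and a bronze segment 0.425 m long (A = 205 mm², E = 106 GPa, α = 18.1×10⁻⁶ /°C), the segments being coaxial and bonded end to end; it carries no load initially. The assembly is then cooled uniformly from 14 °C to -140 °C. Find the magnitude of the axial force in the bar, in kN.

P ≈ 43.1 kN (tensile)

Free thermal contraction of the whole bar: Σ αᵢΔT Lᵢ = 11.9×10⁻⁶×154×360 + 18.1×10⁻⁶×154×425 = 1.844 mm.
The rigid supports impose zero overall length change; the single axial force P common to all segments must satisfy P Σ Lᵢ/(AᵢEᵢ) = δ_free.
Σ Lᵢ/(AᵢEᵢ) = 360/(575×27×10³) + 425/(205×106×10³) = 4.275×10⁻⁵ mm/N.
So P = 1.844 / 4.275×10⁻⁵ = 43.15 kN, tensile.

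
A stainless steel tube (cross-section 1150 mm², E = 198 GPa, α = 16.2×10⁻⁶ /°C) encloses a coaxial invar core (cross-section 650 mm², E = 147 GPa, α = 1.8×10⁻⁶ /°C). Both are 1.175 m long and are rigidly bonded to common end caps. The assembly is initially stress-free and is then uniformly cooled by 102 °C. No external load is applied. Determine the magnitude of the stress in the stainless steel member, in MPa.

σ ≈ 86 MPa (tensile)

Equilibrium of a rigid end plate with no external load gives equal and opposite internal forces ±P in the two members. Since α_{stainless steel} > α_{invar}, cooling drives the stainless steel into tension and the invar into compression.
Compatibility of the two members (thermal + elastic change equal): (α₁ − α₂)ΔT = P·[1/(A₁E₁) + 1/(A₂E₂)].
|α₁ − α₂|·ΔT = 14.4×10⁻⁶ × 102 = 0.001469.
1/(A₁E₁) + 1/(A₂E₂) = 1/(1150×198×10³) + 1/(650×147×10³) = 1.486×10⁻⁸ N⁻¹.
So P = 0.001469 / 1.486×10⁻⁸ = 98.86 kN.
σ_{stainless steel} = P/A₁ = 98860/1150 = 85.96 MPa, tensile.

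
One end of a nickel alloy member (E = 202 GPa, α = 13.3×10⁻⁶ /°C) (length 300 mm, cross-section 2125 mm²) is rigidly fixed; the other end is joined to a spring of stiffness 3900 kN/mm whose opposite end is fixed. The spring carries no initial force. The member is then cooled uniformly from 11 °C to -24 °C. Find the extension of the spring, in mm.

If the spring were absent the member would shorten by αΔT L = 13.3×10⁻⁶ × 35 × 300 = 0.1396 mm.
Let P be the tensile force in the spring. The member extends elastically by PL/(AE) and the spring stretches by P/k; together these equal δ_free.
So P = δ_free / [L/(AE) + 1/k] = 0.1396 / [ 300/(2125×202×10³) + 1/(3900×10³) ].
P = 0.1396 / 9.553×10⁻⁷ = 146200 N.
Spring extension = P/k = 146200/(3900×10³) = 0.03748 mm.

δ ≈ 0.0375 mm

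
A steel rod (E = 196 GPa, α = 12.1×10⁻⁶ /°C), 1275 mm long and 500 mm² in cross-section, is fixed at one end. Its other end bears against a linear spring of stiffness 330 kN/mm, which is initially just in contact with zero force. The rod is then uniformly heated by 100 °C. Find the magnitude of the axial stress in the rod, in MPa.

σ ≈ 192 MPa (compressive)

Free thermal expansion: δ_free = αΔT L = 12.1×10⁻⁶ × 100 × 1275 = 1.543 mm.
Let P be the compressive force at the spring. The rod shortens elastically by PL/(AE) and the spring compresses by P/k; together these equal δ_free.
P [ L/(AE) + 1/k ] = δ_free → P [ 1275/(500×196×10³) + 1/(330×10³) ] = 1.543.
P = 1.543 / 1.604×10⁻⁵ = 96180 N.
σ = P/A = 96180/500 = 192.4 MPa.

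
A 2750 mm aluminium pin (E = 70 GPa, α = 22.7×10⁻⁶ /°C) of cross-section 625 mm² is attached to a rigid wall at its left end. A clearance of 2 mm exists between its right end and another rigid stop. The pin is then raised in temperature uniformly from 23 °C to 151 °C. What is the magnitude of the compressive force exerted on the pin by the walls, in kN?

Free thermal elongation = αΔT L = 22.7×10⁻⁶ × 128 × 2750 = 7.99 mm.
This exceeds the 2 mm gap, so the wall pushes back. The portion of expansion that must be recovered elastically is δ_free − gap = 7.99 − 2 = 5.99 mm.
Compatibility: PL/(AE) = 5.99 mm, so σ = P/A = E × (5.99/2750) = 152.5 MPa.
Force on the wall = σA = 152.5 × 625 mm² = 95.3 kN.

P ≈ 95.3 kN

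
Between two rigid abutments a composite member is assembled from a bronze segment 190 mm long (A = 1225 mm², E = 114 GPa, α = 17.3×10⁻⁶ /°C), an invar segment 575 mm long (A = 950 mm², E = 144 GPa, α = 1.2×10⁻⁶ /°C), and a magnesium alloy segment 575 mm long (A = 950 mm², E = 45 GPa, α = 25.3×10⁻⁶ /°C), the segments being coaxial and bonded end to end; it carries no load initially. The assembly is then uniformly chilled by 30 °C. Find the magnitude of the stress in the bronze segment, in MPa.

σ ≈ 23.9 MPa (tensile)

Free thermal contraction of the whole bar: Σ αᵢΔT Lᵢ = 17.3×10⁻⁶×30×190 + 1.2×10⁻⁶×30×575 + 25.3×10⁻⁶×30×575 = 0.5557 mm.
The rigid supports impose zero overall length change; the single axial force P common to all segments must satisfy P Σ Lᵢ/(AᵢEᵢ) = δ_free.
Σ Lᵢ/(AᵢEᵢ) = 190/(1225×114×10³) + 575/(950×144×10³) + 575/(950×45×10³) = 1.901×10⁻⁵ mm/N.
Hence P = δ_free / Σ(L/AE) = 0.5557/1.901×10⁻⁵ = 29.23 kN (tensile).
σ_{bronze} = P / A = 29230 / 1225 = 23.86 MPa.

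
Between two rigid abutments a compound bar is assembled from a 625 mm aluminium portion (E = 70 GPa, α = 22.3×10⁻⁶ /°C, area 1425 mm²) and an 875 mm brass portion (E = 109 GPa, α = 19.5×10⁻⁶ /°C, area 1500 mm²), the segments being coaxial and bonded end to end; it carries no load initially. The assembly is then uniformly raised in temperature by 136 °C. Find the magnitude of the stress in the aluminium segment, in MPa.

If the supports were absent, the total length change would be Σ αᵢΔT Lᵢ = 22.3×10⁻⁶×136×625 + 19.5×10⁻⁶×136×875 = 4.216 mm.
The walls prevent any net length change, so an axial force P (same in every segment) develops. Compatibility: P · Σ Lᵢ/(AᵢEᵢ) = δ_free.
The series flexibility is Σ Lᵢ/(AᵢEᵢ) = 625/(1425×70×10³) + 875/(1500×109×10³) = 1.162×10⁻⁵ mm/N.
Hence P = δ_free / Σ(L/AE) = 4.216/1.162×10⁻⁵ = 362.9 kN (compressive).
σ_{aluminium} = P / A = 362900 / 1425 = 254.7 MPa.

σ ≈ 255 MPa (compressive)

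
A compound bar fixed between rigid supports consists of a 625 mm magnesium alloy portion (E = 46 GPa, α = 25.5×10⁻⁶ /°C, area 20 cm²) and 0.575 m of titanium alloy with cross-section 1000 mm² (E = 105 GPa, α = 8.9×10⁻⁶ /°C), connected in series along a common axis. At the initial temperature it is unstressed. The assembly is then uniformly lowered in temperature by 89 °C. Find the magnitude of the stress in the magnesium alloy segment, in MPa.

Free thermal contraction of the whole bar: Σ αᵢΔT Lᵢ = 25.5×10⁻⁶×89×625 + 8.9×10⁻⁶×89×575 = 1.874 mm.
The walls prevent any net length change, so an axial force P (same in every segment) develops. Compatibility: P · Σ Lᵢ/(AᵢEᵢ) = δ_free.
Σ Lᵢ/(AᵢEᵢ) = 625/(2000×46×10³) + 575/(1000×105×10³) = 1.227×10⁻⁵ mm/N.
So P = 1.874 / 1.227×10⁻⁵ = 152.7 kN, tensile.
σ_{magnesium alloy} = P / A = 152700 / 2000 = 76.36 MPa.

σ ≈ 76.4 MPa (tensile)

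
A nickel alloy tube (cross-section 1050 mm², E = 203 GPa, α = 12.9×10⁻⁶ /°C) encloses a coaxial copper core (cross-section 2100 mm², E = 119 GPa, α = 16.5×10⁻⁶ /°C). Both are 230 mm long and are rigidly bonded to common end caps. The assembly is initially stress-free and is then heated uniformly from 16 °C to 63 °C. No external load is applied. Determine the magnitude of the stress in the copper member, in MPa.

σ ≈ 9.27 MPa (compressive)

Equilibrium of a rigid end plate with no external load gives equal and opposite internal forces ±P in the two members. Since α_{copper} > α_{nickel alloy}, heating drives the copper into compression and the nickel alloy into tension.
Equating the net (thermal + elastic) strains gives |α₁ − α₂|·ΔT = P·[1/(A₁E₁) + 1/(A₂E₂)].
|α₁ − α₂|·ΔT = 3.6×10⁻⁶ × 47 = 0.0001692.
1/(A₁E₁) + 1/(A₂E₂) = 1/(1050×203×10³) + 1/(2100×119×10³) = 8.693×10⁻⁹ N⁻¹.
So P = 0.0001692 / 8.693×10⁻⁹ = 19.46 kN.
σ_{copper} = P/A₂ = 19460/2100 = 9.268 MPa, compressive.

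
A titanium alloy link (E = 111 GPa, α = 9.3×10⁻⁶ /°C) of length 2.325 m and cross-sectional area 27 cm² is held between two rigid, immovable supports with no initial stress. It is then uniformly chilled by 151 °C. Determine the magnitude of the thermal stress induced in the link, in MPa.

σ ≈ 156 MPa (tensile)

The supports are rigid, so the total axial strain is zero. The restrained thermal strain is ε = αΔT = 9.3×10⁻⁶ × 151 = 1404.3×10⁻⁶.
The stress required to suppress this strain is σ = Eε = 111×10³ × 1404.3×10⁻⁶ = 155.9 MPa, tensile since the link is trying to contract.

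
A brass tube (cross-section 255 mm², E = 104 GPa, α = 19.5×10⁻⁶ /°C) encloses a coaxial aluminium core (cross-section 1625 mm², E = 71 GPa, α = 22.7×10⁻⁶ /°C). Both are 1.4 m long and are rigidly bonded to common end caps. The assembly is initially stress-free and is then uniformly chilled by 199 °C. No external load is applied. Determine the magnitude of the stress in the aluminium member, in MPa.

σ ≈ 8.45 MPa (tensile)

The aluminium has the larger α, so on cooling it would change length more than the brass if both were free. The rigid plates force a common final length, so the aluminium is put into tension and the brass into compression, with equal and opposite forces P (no external load).
Equating the net (thermal + elastic) strains gives |α₁ − α₂|·ΔT = P·[1/(A₁E₁) + 1/(A₂E₂)].
|α₁ − α₂|·ΔT = 3.2×10⁻⁶ × 199 = 0.0006368.
1/(A₁E₁) + 1/(A₂E₂) = 1/(255×104×10³) + 1/(1625×71×10³) = 4.637×10⁻⁸ N⁻¹.
P = 0.0006368 / 4.637×10⁻⁸ = 13730 N = 13.73 kN.
σ_{aluminium} = P/A₂ = 13730/1625 = 8.45 MPa, tensile.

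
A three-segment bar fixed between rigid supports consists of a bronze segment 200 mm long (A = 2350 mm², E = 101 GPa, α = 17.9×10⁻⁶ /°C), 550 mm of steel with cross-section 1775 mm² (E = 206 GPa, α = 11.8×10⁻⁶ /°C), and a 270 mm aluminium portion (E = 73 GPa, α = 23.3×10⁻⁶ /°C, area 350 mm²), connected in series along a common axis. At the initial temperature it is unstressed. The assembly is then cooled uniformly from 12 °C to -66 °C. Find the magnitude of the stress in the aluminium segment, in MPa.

If the supports were absent, the total length change would be Σ αᵢΔT Lᵢ = 17.9×10⁻⁶×78×200 + 11.8×10⁻⁶×78×550 + 23.3×10⁻⁶×78×270 = 1.276 mm.
Since the ends are fixed, an axial force P builds up, equal in every segment, with P · Σ Lᵢ/(AᵢEᵢ) = δ_free.
The series flexibility is Σ Lᵢ/(AᵢEᵢ) = 200/(2350×101×10³) + 550/(1775×206×10³) + 270/(350×73×10³) = 1.291×10⁻⁵ mm/N.
So P = 1.276 / 1.291×10⁻⁵ = 98.82 kN, tensile.
σ_{aluminium} = P / A = 98820 / 350 = 282.3 MPa.

σ ≈ 282 MPa (tensile)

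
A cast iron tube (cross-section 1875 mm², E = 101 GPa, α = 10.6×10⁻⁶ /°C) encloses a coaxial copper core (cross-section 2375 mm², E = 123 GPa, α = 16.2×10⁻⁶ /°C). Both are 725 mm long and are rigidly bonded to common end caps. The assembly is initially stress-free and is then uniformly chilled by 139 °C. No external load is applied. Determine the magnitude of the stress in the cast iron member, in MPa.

σ ≈ 47.7 MPa (compressive)

The copper has the larger α, so on cooling it would change length more than the cast iron if both were free. The rigid plates force a common final length, so the copper is put into tension and the cast iron into compression, with equal and opposite forces P (no external load).
Setting the final lengths equal and cancelling L: (α₁ − α₂)ΔT = P/(A₁E₁) + P/(A₂E₂).
|α₁ − α₂|·ΔT = 5.6×10⁻⁶ × 139 = 0.0007784.
1/(A₁E₁) + 1/(A₂E₂) = 1/(1875×101×10³) + 1/(2375×123×10³) = 8.704×10⁻⁹ N⁻¹.
So P = 0.0007784 / 8.704×10⁻⁹ = 89.43 kN.
σ_{cast iron} = P/A₁ = 89430/1875 = 47.7 MPa, compressive.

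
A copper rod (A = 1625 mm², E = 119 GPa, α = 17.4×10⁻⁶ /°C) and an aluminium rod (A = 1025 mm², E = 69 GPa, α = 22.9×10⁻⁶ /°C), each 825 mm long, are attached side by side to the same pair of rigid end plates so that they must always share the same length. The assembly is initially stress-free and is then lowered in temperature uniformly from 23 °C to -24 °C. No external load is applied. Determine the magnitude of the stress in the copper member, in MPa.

σ ≈ 8.24 MPa (compressive)

The aluminium has the larger α, so on cooling it would change length more than the copper if both were free. The rigid plates force a common final length, so the aluminium is put into tension and the copper into compression, with equal and opposite forces P (no external load).
Compatibility of the two members (thermal + elastic change equal): (α₁ − α₂)ΔT = P·[1/(A₁E₁) + 1/(A₂E₂)].
|α₁ − α₂|·ΔT = 5.5×10⁻⁶ × 47 = 0.0002585.
1/(A₁E₁) + 1/(A₂E₂) = 1/(1625×119×10³) + 1/(1025×69×10³) = 1.931×10⁻⁸ N⁻¹.
P = 0.0002585 / 1.931×10⁻⁸ = 13390 N = 13.39 kN.
σ_{copper} = P/A₁ = 13390/1625 = 8.238 MPa, compressive.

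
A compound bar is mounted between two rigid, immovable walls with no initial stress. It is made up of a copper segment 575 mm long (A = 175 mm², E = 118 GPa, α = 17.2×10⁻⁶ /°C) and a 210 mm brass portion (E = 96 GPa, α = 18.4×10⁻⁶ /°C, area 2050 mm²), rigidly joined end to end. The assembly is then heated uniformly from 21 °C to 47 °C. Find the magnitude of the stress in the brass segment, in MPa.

With the walls removed the bar would change length by δ_free = Σ αᵢΔT Lᵢ = 17.2×10⁻⁶×26×575 + 18.4×10⁻⁶×26×210 = 0.3576 mm.
The walls prevent any net length change, so an axial force P (same in every segment) develops. Compatibility: P · Σ Lᵢ/(AᵢEᵢ) = δ_free.
The series flexibility is Σ Lᵢ/(AᵢEᵢ) = 575/(175×118×10³) + 210/(2050×96×10³) = 2.891×10⁻⁵ mm/N.
So P = 0.3576 / 2.891×10⁻⁵ = 12.37 kN, compressive.
σ_{brass} = P / A = 12370 / 2050 = 6.033 MPa.

σ ≈ 6.03 MPa (compressive)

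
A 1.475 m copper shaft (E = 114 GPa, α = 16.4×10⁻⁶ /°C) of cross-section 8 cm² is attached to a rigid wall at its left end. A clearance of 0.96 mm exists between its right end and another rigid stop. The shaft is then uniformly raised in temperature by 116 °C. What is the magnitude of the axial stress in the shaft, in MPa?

σ ≈ 143 MPa (compressive)

If the wall were absent the shaft would grow by αΔT L = 16.4×10⁻⁶ × 116 × 1475 = 2.806 mm.
The gap closes (δ_free > 0.96 mm) and the wall then resists a further 2.806 − 0.96 = 1.846 mm of expansion.
Compatibility: PL/(AE) = 1.846 mm, so σ = P/A = E × (1.846/1475) = 142.7 MPa.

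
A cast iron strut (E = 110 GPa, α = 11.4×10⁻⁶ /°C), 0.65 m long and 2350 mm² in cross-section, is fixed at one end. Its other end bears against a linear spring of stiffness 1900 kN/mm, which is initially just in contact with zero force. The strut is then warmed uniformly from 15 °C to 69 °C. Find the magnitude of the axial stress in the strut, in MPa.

Free thermal expansion: δ_free = αΔT L = 11.4×10⁻⁶ × 54 × 650 = 0.4001 mm.
With a force P in the spring, the elastic change of the strut is PL/(AE) and that of the spring is P/k; compatibility requires their sum to equal δ_free.
So P = δ_free / [L/(AE) + 1/k] = 0.4001 / [ 650/(2350×110×10³) + 1/(1900×10³) ].
P = 0.4001 / 3.041×10⁻⁶ = 131600 N.
σ = P/A = 131600/2350 = 56 MPa.

σ ≈ 56 MPa (compressive)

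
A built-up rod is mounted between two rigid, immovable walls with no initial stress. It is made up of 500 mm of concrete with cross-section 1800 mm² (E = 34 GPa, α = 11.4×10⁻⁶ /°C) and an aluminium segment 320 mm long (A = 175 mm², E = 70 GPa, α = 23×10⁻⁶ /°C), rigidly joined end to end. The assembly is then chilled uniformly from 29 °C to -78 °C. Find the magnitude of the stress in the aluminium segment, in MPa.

σ ≈ 233 MPa (tensile)

If the supports were absent, the total length change would be Σ αᵢΔT Lᵢ = 11.4×10⁻⁶×107×500 + 23×10⁻⁶×107×320 = 1.397 mm.
The walls prevent any net length change, so an axial force P (same in every segment) develops. Compatibility: P · Σ Lᵢ/(AᵢEᵢ) = δ_free.
Σ Lᵢ/(AᵢEᵢ) = 500/(1800×34×10³) + 320/(175×70×10³) = 3.429×10⁻⁵ mm/N.
Hence P = δ_free / Σ(L/AE) = 1.397/3.429×10⁻⁵ = 40.75 kN (tensile).
σ_{aluminium} = P / A = 40750 / 175 = 232.9 MPa.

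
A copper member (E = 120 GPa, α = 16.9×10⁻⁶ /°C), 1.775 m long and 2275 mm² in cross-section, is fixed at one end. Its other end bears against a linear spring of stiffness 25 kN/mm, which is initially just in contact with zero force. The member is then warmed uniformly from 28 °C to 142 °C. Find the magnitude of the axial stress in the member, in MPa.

σ ≈ 32.3 MPa (compressive)

If the spring were absent the member would lengthen by αΔT L = 16.9×10⁻⁶ × 114 × 1775 = 3.42 mm.
Let P be the compressive force at the spring. The member shortens elastically by PL/(AE) and the spring compresses by P/k; together these equal δ_free.
P [ L/(AE) + 1/k ] = δ_free → P [ 1775/(2275×120×10³) + 1/(25×10³) ] = 3.42.
P = 3.42 / 4.65×10⁻⁵ = 73540 N.
σ = P/A = 73540/2275 = 32.32 MPa.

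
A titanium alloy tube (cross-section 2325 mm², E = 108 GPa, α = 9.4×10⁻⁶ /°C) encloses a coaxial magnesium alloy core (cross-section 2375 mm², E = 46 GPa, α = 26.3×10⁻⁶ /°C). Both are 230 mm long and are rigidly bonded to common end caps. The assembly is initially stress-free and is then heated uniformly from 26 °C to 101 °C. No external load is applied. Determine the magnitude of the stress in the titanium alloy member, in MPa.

σ ≈ 41.5 MPa (tensile)

The magnesium alloy has the larger α, so on heating it would change length more than the titanium alloy if both were free. The rigid plates force a common final length, so the magnesium alloy is put into compression and the titanium alloy into tension, with equal and opposite forces P (no external load).
Setting the final lengths equal and cancelling L: (α₁ − α₂)ΔT = P/(A₁E₁) + P/(A₂E₂).
|α₁ − α₂|·ΔT = 16.9×10⁻⁶ × 75 = 0.001267.
1/(A₁E₁) + 1/(A₂E₂) = 1/(2325×108×10³) + 1/(2375×46×10³) = 1.314×10⁻⁸ N⁻¹.
P = 0.001267 / 1.314×10⁻⁸ = 96490 N = 96.49 kN.
σ_{titanium alloy} = P/A₁ = 96490/2325 = 41.5 MPa, tensile.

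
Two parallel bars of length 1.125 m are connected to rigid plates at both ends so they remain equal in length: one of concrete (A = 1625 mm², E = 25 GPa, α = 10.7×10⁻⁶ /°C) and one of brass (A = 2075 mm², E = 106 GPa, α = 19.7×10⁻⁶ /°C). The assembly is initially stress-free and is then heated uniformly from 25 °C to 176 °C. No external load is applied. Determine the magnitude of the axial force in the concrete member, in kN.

P ≈ 46.6 kN (tensile in the concrete)

The brass has the larger α, so on heating it would change length more than the concrete if both were free. The rigid plates force a common final length, so the brass is put into compression and the concrete into tension, with equal and opposite forces P (no external load).
Setting the final lengths equal and cancelling L: (α₁ − α₂)ΔT = P/(A₁E₁) + P/(A₂E₂).
|α₁ − α₂|·ΔT = 9×10⁻⁶ × 151 = 0.001359.
1/(A₁E₁) + 1/(A₂E₂) = 1/(1625×25×10³) + 1/(2075×106×10³) = 2.916×10⁻⁸ N⁻¹.
So P = 0.001359 / 2.916×10⁻⁸ = 46.6 kN.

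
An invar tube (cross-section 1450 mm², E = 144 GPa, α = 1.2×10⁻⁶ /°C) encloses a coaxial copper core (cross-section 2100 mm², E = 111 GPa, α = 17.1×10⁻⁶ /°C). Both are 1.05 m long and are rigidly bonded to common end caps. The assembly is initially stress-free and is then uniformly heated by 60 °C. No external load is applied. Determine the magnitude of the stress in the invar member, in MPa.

Equilibrium of a rigid end plate with no external load gives equal and opposite internal forces ±P in the two members. Since α_{copper} > α_{invar}, heating drives the copper into compression and the invar into tension.
Equating the net (thermal + elastic) strains gives |α₁ − α₂|·ΔT = P·[1/(A₁E₁) + 1/(A₂E₂)].
|α₁ − α₂|·ΔT = 15.9×10⁻⁶ × 60 = 0.000954.
1/(A₁E₁) + 1/(A₂E₂) = 1/(1450×144×10³) + 1/(2100×111×10³) = 9.079×10⁻⁹ N⁻¹.
P = 0.000954 / 9.079×10⁻⁹ = 105100 N = 105.1 kN.
σ_{invar} = P/A₁ = 105100/1450 = 72.47 MPa, tensile.

σ ≈ 72.5 MPa (tensile)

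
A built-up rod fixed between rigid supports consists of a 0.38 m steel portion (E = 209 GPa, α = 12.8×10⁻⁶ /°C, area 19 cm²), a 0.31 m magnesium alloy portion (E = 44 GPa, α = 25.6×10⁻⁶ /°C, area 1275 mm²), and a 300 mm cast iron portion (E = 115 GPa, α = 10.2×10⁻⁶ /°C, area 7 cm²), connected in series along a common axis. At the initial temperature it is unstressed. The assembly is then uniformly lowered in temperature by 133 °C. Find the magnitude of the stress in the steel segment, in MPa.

σ ≈ 109 MPa (tensile)

If the supports were absent, the total length change would be Σ αᵢΔT Lᵢ = 12.8×10⁻⁶×133×380 + 25.6×10⁻⁶×133×310 + 10.2×10⁻⁶×133×300 = 2.109 mm.
The rigid supports impose zero overall length change; the single axial force P common to all segments must satisfy P Σ Lᵢ/(AᵢEᵢ) = δ_free.
The series flexibility is Σ Lᵢ/(AᵢEᵢ) = 380/(1900×209×10³) + 310/(1275×44×10³) + 300/(700×115×10³) = 1.021×10⁻⁵ mm/N.
P = 2.109 / 1.021×10⁻⁵ = 206600 N = 206.6 kN, tensile.
σ_{steel} = P / A = 206600 / 1900 = 108.7 MPa.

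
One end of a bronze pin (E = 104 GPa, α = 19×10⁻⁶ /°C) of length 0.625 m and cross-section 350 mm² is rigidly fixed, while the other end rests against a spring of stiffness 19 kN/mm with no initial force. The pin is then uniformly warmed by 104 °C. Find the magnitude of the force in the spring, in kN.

Free thermal expansion: δ_free = αΔT L = 19×10⁻⁶ × 104 × 625 = 1.235 mm.
Let P be the compressive force at the spring. The pin shortens elastically by PL/(AE) and the spring compresses by P/k; together these equal δ_free.
So P = δ_free / [L/(AE) + 1/k] = 1.235 / [ 625/(350×104×10³) + 1/(19×10³) ].
P = 1.235 / 6.98×10⁻⁵ = 17690 N.

P ≈ 17.7 kN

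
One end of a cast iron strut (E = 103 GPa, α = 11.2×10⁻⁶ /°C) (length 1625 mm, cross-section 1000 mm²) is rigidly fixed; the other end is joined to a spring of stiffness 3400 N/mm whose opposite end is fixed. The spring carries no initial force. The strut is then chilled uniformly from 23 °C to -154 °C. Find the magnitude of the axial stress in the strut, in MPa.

The unrestrained thermal change is αΔT L = 11.2×10⁻⁶ × 177 × 1625 = 3.221 mm.
Let P be the tensile force in the spring. The strut extends elastically by PL/(AE) and the spring stretches by P/k; together these equal δ_free.
P [ L/(AE) + 1/k ] = δ_free → P [ 1625/(1000×103×10³) + 1/(3400) ] = 3.221.
P = 3.221 / 0.0003099 = 10400 N.
σ = P/A = 10400/1000 = 10.4 MPa.

σ ≈ 10.4 MPa (tensile)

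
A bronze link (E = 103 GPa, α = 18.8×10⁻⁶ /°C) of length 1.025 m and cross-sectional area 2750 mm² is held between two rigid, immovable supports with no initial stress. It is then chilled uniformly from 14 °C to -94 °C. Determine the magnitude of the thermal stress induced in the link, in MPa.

σ ≈ 209 MPa (tensile)

With length fixed, the mechanical strain must cancel the thermal strain αΔT = 18.8×10⁻⁶ × 108 = 2030.4×10⁻⁶.
The stress required to suppress this strain is σ = Eε = 103×10³ × 2030.4×10⁻⁶ = 209.1 MPa, tensile since the link is trying to contract.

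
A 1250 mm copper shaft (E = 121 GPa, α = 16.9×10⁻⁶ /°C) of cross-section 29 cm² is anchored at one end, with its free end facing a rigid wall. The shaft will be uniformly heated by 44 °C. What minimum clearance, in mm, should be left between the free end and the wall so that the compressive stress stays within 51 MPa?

g ≈ 0.403 mm

With no wall the shaft would lengthen by αΔT L = 16.9×10⁻⁶ × 44 × 1250 = 0.9295 mm.
At the allowable stress the elastic shortening the wall may impose is σL/E = 51 × 1250 / (121×10³) = 0.5269 mm.
The gap must absorb the remainder: g_min = 0.9295 − 0.5269 = 0.4026 mm.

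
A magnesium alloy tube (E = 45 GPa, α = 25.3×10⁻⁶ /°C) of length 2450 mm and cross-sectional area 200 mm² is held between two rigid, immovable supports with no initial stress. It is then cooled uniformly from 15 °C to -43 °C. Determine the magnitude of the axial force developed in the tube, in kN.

P ≈ 13.2 kN (tensile)

Full restraint means ε = 0, so the stress is σ = EαΔT = 45×10³ × 25.3×10⁻⁶ × 58 = 66.03 MPa.
P = AEαΔT = 200 × 45×10³ × 25.3×10⁻⁶ × 58 = 13.21 kN (tensile).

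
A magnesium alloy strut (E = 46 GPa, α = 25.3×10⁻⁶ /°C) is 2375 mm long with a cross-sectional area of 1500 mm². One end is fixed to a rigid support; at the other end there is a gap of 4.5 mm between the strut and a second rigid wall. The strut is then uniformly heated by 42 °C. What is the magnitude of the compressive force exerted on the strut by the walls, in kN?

If the wall were absent the strut would grow by αΔT L = 25.3×10⁻⁶ × 42 × 2375 = 2.524 mm.
This is smaller than the 4.5 mm clearance, so the strut expands freely without reaching the stop — the stress is zero.

P ≈ 0 kN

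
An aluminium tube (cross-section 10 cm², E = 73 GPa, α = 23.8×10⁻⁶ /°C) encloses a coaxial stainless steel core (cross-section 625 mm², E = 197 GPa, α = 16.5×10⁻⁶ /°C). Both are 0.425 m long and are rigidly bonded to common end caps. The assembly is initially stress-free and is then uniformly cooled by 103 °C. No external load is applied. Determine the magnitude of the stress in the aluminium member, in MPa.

Equilibrium of a rigid end plate with no external load gives equal and opposite internal forces ±P in the two members. Since α_{aluminium} > α_{stainless steel}, cooling drives the aluminium into tension and the stainless steel into compression.
Setting the final lengths equal and cancelling L: (α₁ − α₂)ΔT = P/(A₁E₁) + P/(A₂E₂).
|α₁ − α₂|·ΔT = 7.3×10⁻⁶ × 103 = 0.0007519.
1/(A₁E₁) + 1/(A₂E₂) = 1/(1000×73×10³) + 1/(625×197×10³) = 2.182×10⁻⁸ N⁻¹.
P = 0.0007519 / 2.182×10⁻⁸ = 34460 N = 34.46 kN.
σ_{aluminium} = P/A₁ = 34460/1000 = 34.46 MPa, tensile.

σ ≈ 34.5 MPa (tensile)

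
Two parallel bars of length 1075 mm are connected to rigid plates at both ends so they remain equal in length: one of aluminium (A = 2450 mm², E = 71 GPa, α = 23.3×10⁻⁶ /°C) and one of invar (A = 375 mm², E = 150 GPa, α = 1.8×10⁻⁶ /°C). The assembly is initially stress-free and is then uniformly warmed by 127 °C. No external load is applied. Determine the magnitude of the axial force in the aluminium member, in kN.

Equilibrium of a rigid end plate with no external load gives equal and opposite internal forces ±P in the two members. Since α_{aluminium} > α_{invar}, heating drives the aluminium into compression and the invar into tension.
Equating the net (thermal + elastic) strains gives |α₁ − α₂|·ΔT = P·[1/(A₁E₁) + 1/(A₂E₂)].
|α₁ − α₂|·ΔT = 21.5×10⁻⁶ × 127 = 0.00273.
1/(A₁E₁) + 1/(A₂E₂) = 1/(2450×71×10³) + 1/(375×150×10³) = 2.353×10⁻⁸ N⁻¹.
So P = 0.00273 / 2.353×10⁻⁸ = 116.1 kN.

P ≈ 116 kN (compressive in the aluminium)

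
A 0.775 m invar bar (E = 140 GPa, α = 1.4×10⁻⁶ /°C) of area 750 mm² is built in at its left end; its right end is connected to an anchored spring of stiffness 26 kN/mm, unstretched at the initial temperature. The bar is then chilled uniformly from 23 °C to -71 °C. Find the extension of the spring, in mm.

The unrestrained thermal change is αΔT L = 1.4×10⁻⁶ × 94 × 775 = 0.102 mm.
Let P be the tensile force in the spring. The bar extends elastically by PL/(AE) and the spring stretches by P/k; together these equal δ_free.
P [ L/(AE) + 1/k ] = δ_free → P [ 775/(750×140×10³) + 1/(26×10³) ] = 0.102.
P = 0.102 / 4.584×10⁻⁵ = 2225 N.
Spring extension = P/k = 2225/(26×10³) = 0.08557 mm.

δ ≈ 0.0856 mm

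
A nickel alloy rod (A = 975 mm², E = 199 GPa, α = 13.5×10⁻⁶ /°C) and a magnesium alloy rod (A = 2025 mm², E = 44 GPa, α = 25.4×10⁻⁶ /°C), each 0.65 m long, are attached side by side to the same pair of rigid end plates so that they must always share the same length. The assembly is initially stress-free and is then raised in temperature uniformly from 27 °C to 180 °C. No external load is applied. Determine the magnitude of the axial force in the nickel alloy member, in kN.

P ≈ 111 kN (tensile in the nickel alloy)

Equilibrium of a rigid end plate with no external load gives equal and opposite internal forces ±P in the two members. Since α_{magnesium alloy} > α_{nickel alloy}, heating drives the magnesium alloy into compression and the nickel alloy into tension.
Compatibility of the two members (thermal + elastic change equal): (α₁ − α₂)ΔT = P·[1/(A₁E₁) + 1/(A₂E₂)].
|α₁ − α₂|·ΔT = 11.9×10⁻⁶ × 153 = 0.001821.
1/(A₁E₁) + 1/(A₂E₂) = 1/(975×199×10³) + 1/(2025×44×10³) = 1.638×10⁻⁸ N⁻¹.
P = 0.001821 / 1.638×10⁻⁸ = 111200 N = 111.2 kN.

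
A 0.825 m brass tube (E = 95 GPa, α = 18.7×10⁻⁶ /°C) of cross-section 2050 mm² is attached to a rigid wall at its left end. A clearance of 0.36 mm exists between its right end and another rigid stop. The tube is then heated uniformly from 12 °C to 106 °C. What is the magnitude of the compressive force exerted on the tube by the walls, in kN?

P ≈ 257 kN

Unrestrained expansion: δ_free = αΔT L = 18.7×10⁻⁶ × 94 × 825 = 1.45 mm.
The gap closes (δ_free > 0.36 mm) and the wall then resists a further 1.45 − 0.36 = 1.09 mm of expansion.
Compatibility: PL/(AE) = 1.09 mm, so σ = P/A = E × (1.09/825) = 125.5 MPa.
Force on the wall = σA = 125.5 × 2050 mm² = 257.3 kN.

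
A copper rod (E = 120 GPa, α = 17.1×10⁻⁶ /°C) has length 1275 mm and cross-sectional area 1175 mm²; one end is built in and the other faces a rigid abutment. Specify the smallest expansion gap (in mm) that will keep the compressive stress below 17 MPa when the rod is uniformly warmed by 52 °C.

g ≈ 0.953 mm

Free expansion if unrestrained: δ_free = αΔT L = 17.1×10⁻⁶ × 52 × 1275 = 1.134 mm.
At the allowable stress the elastic shortening the wall may impose is σL/E = 17 × 1275 / (120×10³) = 0.1806 mm.
So the gap has to take up the difference, g_min = δ_free − σL/E = 1.134 − 0.1806 = 0.9531 mm.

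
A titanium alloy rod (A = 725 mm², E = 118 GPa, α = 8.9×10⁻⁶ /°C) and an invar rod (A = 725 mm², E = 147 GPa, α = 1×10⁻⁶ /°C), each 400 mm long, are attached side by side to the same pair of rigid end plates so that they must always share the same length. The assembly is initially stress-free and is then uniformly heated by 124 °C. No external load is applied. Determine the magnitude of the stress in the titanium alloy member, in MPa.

Equilibrium of a rigid end plate with no external load gives equal and opposite internal forces ±P in the two members. Since α_{titanium alloy} > α_{invar}, heating drives the titanium alloy into compression and the invar into tension.
Setting the final lengths equal and cancelling L: (α₁ − α₂)ΔT = P/(A₁E₁) + P/(A₂E₂).
|α₁ − α₂|·ΔT = 7.9×10⁻⁶ × 124 = 0.0009796.
1/(A₁E₁) + 1/(A₂E₂) = 1/(725×118×10³) + 1/(725×147×10³) = 2.107×10⁻⁸ N⁻¹.
So P = 0.0009796 / 2.107×10⁻⁸ = 46.49 kN.
σ_{titanium alloy} = P/A₁ = 46490/725 = 64.12 MPa, compressive.

σ ≈ 64.1 MPa (compressive)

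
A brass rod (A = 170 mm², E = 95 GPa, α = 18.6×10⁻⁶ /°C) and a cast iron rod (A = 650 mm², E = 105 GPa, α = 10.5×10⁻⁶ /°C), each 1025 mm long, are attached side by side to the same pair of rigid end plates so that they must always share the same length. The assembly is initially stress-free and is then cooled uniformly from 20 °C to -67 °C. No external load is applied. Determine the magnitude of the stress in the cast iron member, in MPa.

The brass has the larger α, so on cooling it would change length more than the cast iron if both were free. The rigid plates force a common final length, so the brass is put into tension and the cast iron into compression, with equal and opposite forces P (no external load).
Setting the final lengths equal and cancelling L: (α₁ − α₂)ΔT = P/(A₁E₁) + P/(A₂E₂).
|α₁ − α₂|·ΔT = 8.1×10⁻⁶ × 87 = 0.0007047.
1/(A₁E₁) + 1/(A₂E₂) = 1/(170×95×10³) + 1/(650×105×10³) = 7.657×10⁻⁸ N⁻¹.
P = 0.0007047 / 7.657×10⁻⁸ = 9203 N = 9.203 kN.
σ_{cast iron} = P/A₂ = 9203/650 = 14.16 MPa, compressive.

σ ≈ 14.2 MPa (compressive)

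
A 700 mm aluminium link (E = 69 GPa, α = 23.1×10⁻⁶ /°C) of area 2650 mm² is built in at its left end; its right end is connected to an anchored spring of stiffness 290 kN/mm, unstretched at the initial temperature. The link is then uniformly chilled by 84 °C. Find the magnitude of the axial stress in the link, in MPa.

Free thermal contraction: δ_free = αΔT L = 23.1×10⁻⁶ × 84 × 700 = 1.358 mm.
Let P be the tensile force in the spring. The link extends elastically by PL/(AE) and the spring stretches by P/k; together these equal δ_free.
P [ L/(AE) + 1/k ] = δ_free → P [ 700/(2650×69×10³) + 1/(290×10³) ] = 1.358.
P = 1.358 / 7.277×10⁻⁶ = 186700 N.
σ = P/A = 186700/2650 = 70.44 MPa.

σ ≈ 70.4 MPa (tensile)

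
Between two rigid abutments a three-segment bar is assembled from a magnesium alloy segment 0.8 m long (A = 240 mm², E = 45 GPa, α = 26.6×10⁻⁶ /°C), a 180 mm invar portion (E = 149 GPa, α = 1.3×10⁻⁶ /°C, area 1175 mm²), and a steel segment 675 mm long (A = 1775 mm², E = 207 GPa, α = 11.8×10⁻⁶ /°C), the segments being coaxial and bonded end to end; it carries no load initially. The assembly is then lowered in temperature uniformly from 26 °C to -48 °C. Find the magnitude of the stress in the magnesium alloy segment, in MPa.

σ ≈ 118 MPa (tensile)

Free thermal contraction of the whole bar: Σ αᵢΔT Lᵢ = 26.6×10⁻⁶×74×800 + 1.3×10⁻⁶×74×180 + 11.8×10⁻⁶×74×675 = 2.181 mm.
The walls prevent any net length change, so an axial force P (same in every segment) develops. Compatibility: P · Σ Lᵢ/(AᵢEᵢ) = δ_free.
Σ Lᵢ/(AᵢEᵢ) = 800/(240×45×10³) + 180/(1175×149×10³) + 675/(1775×207×10³) = 7.694×10⁻⁵ mm/N.
Hence P = δ_free / Σ(L/AE) = 2.181/7.694×10⁻⁵ = 28.35 kN (tensile).
σ_{magnesium alloy} = P / A = 28350 / 240 = 118.1 MPa.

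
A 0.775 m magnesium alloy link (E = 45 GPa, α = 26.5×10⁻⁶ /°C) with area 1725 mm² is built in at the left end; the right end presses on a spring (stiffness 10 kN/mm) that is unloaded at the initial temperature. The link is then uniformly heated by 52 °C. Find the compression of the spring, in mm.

δ ≈ 0.971 mm

If the spring were absent the link would lengthen by αΔT L = 26.5×10⁻⁶ × 52 × 775 = 1.068 mm.
Let P be the compressive force at the spring. The link shortens elastically by PL/(AE) and the spring compresses by P/k; together these equal δ_free.
So P = δ_free / [L/(AE) + 1/k] = 1.068 / [ 775/(1725×45×10³) + 1/(10×10³) ].
P = 1.068 / 0.00011 = 9710 N.
Spring compression = P/k = 9710/(10×10³) = 0.971 mm.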